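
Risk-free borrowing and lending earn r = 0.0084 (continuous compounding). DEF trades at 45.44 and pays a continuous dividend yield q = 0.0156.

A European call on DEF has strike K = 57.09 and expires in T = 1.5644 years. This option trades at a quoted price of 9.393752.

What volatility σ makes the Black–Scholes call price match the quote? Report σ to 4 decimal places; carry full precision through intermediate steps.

At σ = 0.5983 the Black–Scholes value reproduces the quote:
σ√T = 0.5983·√1.5644 = 0.748330
d₁ = (ln(S/K) + (r−q+σ²/2)T) / (σ√T) = (ln(45.44/57.09) + (0.0084−0.0156+0.5983²/2)·1.5644) / 0.748330 = (-0.228236 + 0.268735) / 0.748330 = 0.054119
d₂ = d₁ − σ√T = 0.054119 − 0.748330 = -0.694211
e^{−rT} = 0.986945
e^{−qT} = 0.975891
N(d₁) = 0.521580,  N(d₂) = 0.243775
V = S·e^{−qT}·N(d₁) − K·e^{−rT}·N(d₂) = 23.129180 − 13.735428 = 9.393752 (equal to the quote); since ∂V/∂σ > 0 for all σ, the implied volatility is unique

sigma = 0.5983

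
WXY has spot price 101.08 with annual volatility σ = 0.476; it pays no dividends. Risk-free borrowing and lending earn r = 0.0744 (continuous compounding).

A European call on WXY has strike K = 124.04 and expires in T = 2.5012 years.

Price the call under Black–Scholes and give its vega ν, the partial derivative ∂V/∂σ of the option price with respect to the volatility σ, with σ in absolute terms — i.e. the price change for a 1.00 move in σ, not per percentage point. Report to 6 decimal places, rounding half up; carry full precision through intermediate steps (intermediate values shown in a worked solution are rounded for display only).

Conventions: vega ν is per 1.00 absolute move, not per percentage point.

σ√T = 0.476·√2.5012 = 0.752803
d₁ = (ln(S/K) + (r+σ²/2)T) / (σ√T) = (ln(101.08/124.04) + (0.0744+0.476²/2)·2.5012) / 0.752803 = (-0.204692 + 0.469445) / 0.752803 = 0.351690
d₂ = d₁ − σ√T = 0.351690 − 0.752803 = -0.401112
e^{−rT} = 0.830199
N(d₁) = 0.637465,  N(d₂) = 0.344169
Call price V = S·N(d₁) − K·e^{−rT}·N(d₂) = 64.434936 − 35.441784 = 28.993152
φ(d₁) = (1/√(2π))·e^{−d₁²/2} = 0.375018
ν = S·φ(d₁)·√T = 59.950308

price = 28.993152
ν = 59.950308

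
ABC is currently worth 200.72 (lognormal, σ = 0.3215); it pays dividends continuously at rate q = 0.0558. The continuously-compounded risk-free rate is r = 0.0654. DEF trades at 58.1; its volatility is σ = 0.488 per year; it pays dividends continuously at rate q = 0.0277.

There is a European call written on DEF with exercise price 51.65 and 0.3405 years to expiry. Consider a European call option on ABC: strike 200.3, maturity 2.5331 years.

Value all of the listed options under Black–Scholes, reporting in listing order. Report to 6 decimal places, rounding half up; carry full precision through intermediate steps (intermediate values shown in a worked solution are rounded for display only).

price(DEF call K=51.65) = 10.264868
price(ABC call K=200.3) = 37.046642

[DEF call K=51.65]
σ√T = 0.488·√0.3405 = 0.284760
d₁ = (ln(S/K) + (r−q+σ²/2)T) / (σ√T) = (ln(58.1/51.65) + (0.0654−0.0277+0.488²/2)·0.3405) / 0.284760 = (0.117675 + 0.053381) / 0.284760 = 0.600704
d₂ = d₁ − σ√T = 0.600704 − 0.284760 = 0.315945
e^{−rT} = 0.977977
e^{−qT} = 0.990612
N(d₁) = 0.725982,  N(d₂) = 0.623978
price = S·e^{−qT}·N(d₁) − K·e^{−rT}·N(d₂) = 41.783567 − 31.518698 = 10.264868
[ABC call K=200.3]
σ√T = 0.3215·√2.5331 = 0.511690
d₁ = (ln(S/K) + (r−q+σ²/2)T) / (σ√T) = (ln(200.72/200.3) + (0.0654−0.0558+0.3215²/2)·2.5331) / 0.511690 = (0.002095 + 0.155231) / 0.511690 = 0.307463
d₂ = d₁ − σ√T = 0.307463 − 0.511690 = -0.204227
e^{−rT} = 0.847330
e^{−qT} = 0.868188
N(d₁) = 0.620755,  N(d₂) = 0.419088
price = S·e^{−qT}·N(d₁) − K·e^{−rT}·N(d₂) = 108.174363 − 71.127721 = 37.046642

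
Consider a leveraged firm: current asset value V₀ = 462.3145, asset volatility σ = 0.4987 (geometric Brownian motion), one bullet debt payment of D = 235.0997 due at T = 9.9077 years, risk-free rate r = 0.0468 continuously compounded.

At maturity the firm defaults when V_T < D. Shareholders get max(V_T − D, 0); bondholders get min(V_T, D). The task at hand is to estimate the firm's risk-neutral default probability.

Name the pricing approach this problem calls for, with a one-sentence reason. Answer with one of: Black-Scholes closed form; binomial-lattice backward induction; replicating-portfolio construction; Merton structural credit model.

framework: Merton structural credit model

Key observation: assets follow a GBM and default happens iff V_T < 235.0997; valuing claims on that split (equity as a call, risky debt as the residual) is the structural model's definition.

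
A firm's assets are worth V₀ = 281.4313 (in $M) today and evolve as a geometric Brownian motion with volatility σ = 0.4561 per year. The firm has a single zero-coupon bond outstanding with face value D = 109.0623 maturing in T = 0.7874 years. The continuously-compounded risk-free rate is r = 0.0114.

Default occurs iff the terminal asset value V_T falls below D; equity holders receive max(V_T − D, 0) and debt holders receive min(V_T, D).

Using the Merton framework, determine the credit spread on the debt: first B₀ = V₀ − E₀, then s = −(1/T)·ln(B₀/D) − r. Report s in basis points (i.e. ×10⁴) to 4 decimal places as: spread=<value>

Apply the equity-as-call identities (strike 109.0623, horizon 0.7874 years):
d₁ = [ln(V₀/D) + (r + σ²/2)T] / (σ√T)
   = [ln(281.4313/109.0623) + (0.0114 + 0.5·0.4561²)·0.7874] / (0.4561·√0.7874)
   = [0.947969 + 0.090877] / 0.404723 = 2.566807
d₂ = d₁ − σ√T = 2.566807 − 0.404723 = 2.162085
N(d₁) = 0.994868,  N(d₂) = 0.984694,  e^(−rT) = 0.991064
E₀ = V₀·N(d₁) − D·e^(−rT)·N(d₂)
   = 281.4313·0.994868 − 109.0623·0.991064·0.984694 = 173.553674
B₀ = V₀ − E₀ = 281.4313 − 173.553674 = 107.877626
spread = −(1/T)·ln(B₀/D) − r = −(1/0.7874)·ln(107.877626/109.0623) − 0.0114 = 0.00247070
in basis points: 0.00247070 × 10⁴ = 24.7070 bp

spread=24.7070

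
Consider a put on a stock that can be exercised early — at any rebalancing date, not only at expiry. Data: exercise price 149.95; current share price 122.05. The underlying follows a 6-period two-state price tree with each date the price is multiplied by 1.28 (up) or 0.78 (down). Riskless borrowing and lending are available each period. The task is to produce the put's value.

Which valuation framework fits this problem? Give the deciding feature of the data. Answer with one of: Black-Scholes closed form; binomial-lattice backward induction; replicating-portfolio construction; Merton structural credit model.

framework: binomial-lattice backward induction

Key observation: with exercise allowed before expiry on a discrete up/down model (6 steps from spot 122.05), the strike-149.95 put's value must be rolled back through the tree testing early exercise at each node.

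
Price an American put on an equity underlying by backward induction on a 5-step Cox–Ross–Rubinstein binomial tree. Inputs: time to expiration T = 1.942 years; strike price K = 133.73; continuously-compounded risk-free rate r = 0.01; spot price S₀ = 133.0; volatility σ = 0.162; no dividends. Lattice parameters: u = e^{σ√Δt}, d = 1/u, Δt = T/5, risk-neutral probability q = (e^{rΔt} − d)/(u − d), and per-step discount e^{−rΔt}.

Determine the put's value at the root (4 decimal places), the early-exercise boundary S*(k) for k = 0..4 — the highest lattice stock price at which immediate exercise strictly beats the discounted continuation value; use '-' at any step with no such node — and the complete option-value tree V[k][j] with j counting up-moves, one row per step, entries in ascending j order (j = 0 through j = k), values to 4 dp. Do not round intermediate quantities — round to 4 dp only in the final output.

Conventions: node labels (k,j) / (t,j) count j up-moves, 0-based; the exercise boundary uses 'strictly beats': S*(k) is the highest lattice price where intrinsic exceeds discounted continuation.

params: Δt=0.38840 u=1.10623 d=0.90397 q=0.49402 e^(-rΔt)=0.99612
t_5 payoffs: 53.4482 35.4849 13.5022 0.0000 0.0000 0.0000
t_4: node(4,0) S=88.8104 payoff=44.9196 vs cont=44.4012 → 44.9196 [stop]  node(4,1) S=108.6821 payoff=25.0479 vs cont=24.5295 → 25.0479 [stop]  node(4,2) S=133.0000 payoff=0.7300 vs cont=6.8054 → 6.8054 [wait]  node(4,3) S=162.7592 payoff=0.0000 vs cont=0.0000 → 0.0000 [wait]  node(4,4) S=199.1770 payoff=0.0000 vs cont=0.0000 → 0.0000 [wait]  ⇒ S*(4)=108.6821
t_3: node(3,0) S=98.2451 payoff=35.4849 vs cont=34.9665 → 35.4849 [stop]  node(3,1) S=120.2278 payoff=13.5022 vs cont=15.9736 → 15.9736 [wait]  node(3,2) S=147.1291 payoff=0.0000 vs cont=3.4300 → 3.4300 [wait]  node(3,3) S=180.0497 payoff=0.0000 vs cont=0.0000 → 0.0000 [wait]  ⇒ S*(3)=98.2451
t_2: node(2,0) S=108.6821 payoff=25.0479 vs cont=25.7457 → 25.7457 [wait]  node(2,1) S=133.0000 payoff=0.7300 vs cont=9.7389 → 9.7389 [wait]  node(2,2) S=162.7592 payoff=0.0000 vs cont=1.7288 → 1.7288 [wait]  ⇒ S*(2)=-
t_1: node(1,0) S=120.2278 payoff=13.5022 vs cont=17.7689 → 17.7689 [wait]  node(1,1) S=147.1291 payoff=0.0000 vs cont=5.7593 → 5.7593 [wait]  ⇒ S*(1)=-
t_0: node(0,0) S=133.0000 payoff=0.7300 vs cont=11.7900 → 11.7900 [wait]  ⇒ S*(0)=-

price = 11.7900
boundary = - - - 98.2451 108.6821
tree:
11.7900
17.7689 5.7593
25.7457 9.7389 1.7288
35.4849 15.9736 3.4300 0.0000
44.9196 25.0479 6.8054 0.0000 0.0000
53.4482 35.4849 13.5022 0.0000 0.0000 0.0000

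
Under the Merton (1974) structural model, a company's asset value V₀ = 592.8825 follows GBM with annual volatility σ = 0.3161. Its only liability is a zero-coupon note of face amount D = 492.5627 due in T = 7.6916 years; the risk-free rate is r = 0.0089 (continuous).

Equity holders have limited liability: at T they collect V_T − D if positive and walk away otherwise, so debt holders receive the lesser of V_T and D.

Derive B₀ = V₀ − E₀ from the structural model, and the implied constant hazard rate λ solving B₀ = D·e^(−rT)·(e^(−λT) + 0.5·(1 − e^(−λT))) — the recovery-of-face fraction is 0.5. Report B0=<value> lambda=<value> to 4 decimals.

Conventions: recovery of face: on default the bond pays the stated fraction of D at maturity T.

Work the structural quantities from V₀ = 592.8825 against face 492.5627:
d₁ = [ln(V₀/D) + (r + σ²/2)T] / (σ√T)
   = [ln(592.8825/492.5627) + (0.0089 + 0.5·0.3161²)·7.6916] / (0.3161·√7.6916)
   = [0.185374 + 0.452725] / 0.876663 = 0.727872
d₂ = d₁ − σ√T = 0.727872 − 0.876663 = -0.148791
N(d₁) = 0.766654,  N(d₂) = 0.440859,  e^(−rT) = 0.933835
E₀ = V₀·N(d₁) − D·e^(−rT)·N(d₂)
   = 592.8825·0.766654 − 492.5627·0.933835·0.440859 = 251.752710
B₀ = V₀ − E₀ = 592.8825 − 251.752710 = 341.129790
e^(−λT) = (B₀·e^(rT)/D − 0.5)/(1 − 0.5) = (341.1298·1.070853/492.5627 − 0.5)/0.5 = 0.48326199
λ = −ln(0.48326199)/7.6916 = 0.094544

B0=341.1298 lambda=0.0945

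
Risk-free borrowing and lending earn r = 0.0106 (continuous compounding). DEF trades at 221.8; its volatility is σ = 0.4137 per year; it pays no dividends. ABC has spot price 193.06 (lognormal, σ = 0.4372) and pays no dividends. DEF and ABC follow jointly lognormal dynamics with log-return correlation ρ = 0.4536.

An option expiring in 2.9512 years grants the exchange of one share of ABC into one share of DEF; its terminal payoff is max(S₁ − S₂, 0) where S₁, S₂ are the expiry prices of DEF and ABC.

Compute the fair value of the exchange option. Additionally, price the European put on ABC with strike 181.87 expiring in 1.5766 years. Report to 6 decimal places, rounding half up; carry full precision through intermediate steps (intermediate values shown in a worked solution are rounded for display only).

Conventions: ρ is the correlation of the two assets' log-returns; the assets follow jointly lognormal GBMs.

exchange price = 77.115232
price(ABC put K=181.87) = 33.496899

σ_eff = √(σ₁² + σ₂² − 2ρσ₁σ₂) = √(0.4137² + 0.4372² − 2·0.4536·0.4137·0.4372) = 0.445204
d₁ = (ln(S₁/S₂) + (q₂ − q₁ + σ_eff²/2)T) / (σ_eff√T) = (ln(221.8/193.06) + (0.0 − 0.0 + 0.099103)·2.9512) / 0.764818 = 0.563858
d₂ = d₁ − σ_eff√T = 0.563858 − 0.764818 = -0.200961
N(d₁) = 0.713574,  N(d₂) = 0.420365
V = S₁·e^{−q₁T}·N(d₁) − S₂·e^{−q₂T}·N(d₂) = 158.270818 − 81.155586 = 77.115232
[vanilla: ABC put K=181.87]
σ√T = 0.4372·√1.5766 = 0.548960
d₁ = (ln(S/K) + (r+σ²/2)T) / (σ√T) = (ln(193.06/181.87) + (0.0106+0.4372²/2)·1.5766) / 0.548960 = (0.059709 + 0.167391) / 0.548960 = 0.413690
d₂ = d₁ − σ√T = 0.413690 − 0.548960 = -0.135270
e^{−rT} = 0.983427
N(−d₁) = 0.339550,  N(−d₂) = 0.553801
price = K·e^{−rT}·N(−d₂) − S·N(−d₁) = 99.050513 − 65.553615 = 33.496899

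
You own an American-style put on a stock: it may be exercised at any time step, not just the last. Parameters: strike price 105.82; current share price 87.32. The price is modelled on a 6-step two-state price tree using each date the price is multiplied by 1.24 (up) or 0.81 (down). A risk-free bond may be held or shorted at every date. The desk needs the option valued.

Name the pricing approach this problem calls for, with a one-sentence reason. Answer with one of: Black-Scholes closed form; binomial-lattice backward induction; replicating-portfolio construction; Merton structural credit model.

Key observation: an American put (K = 105.82, S₀ = 87.32) on a 6-date tree has no closed form — the optimal stopping decision is embedded and must be resolved recursively from expiry.

framework: binomial-lattice backward induction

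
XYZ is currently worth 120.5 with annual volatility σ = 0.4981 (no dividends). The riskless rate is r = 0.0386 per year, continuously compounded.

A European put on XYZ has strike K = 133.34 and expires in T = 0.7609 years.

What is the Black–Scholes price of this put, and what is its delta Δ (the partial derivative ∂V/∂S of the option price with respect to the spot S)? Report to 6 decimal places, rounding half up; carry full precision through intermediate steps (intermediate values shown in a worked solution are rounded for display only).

σ√T = 0.4981·√0.7609 = 0.434491
d₁ = (ln(S/K) + (r+σ²/2)T) / (σ√T) = (ln(120.5/133.34) + (0.0386+0.4981²/2)·0.7609) / 0.434491 = (-0.101253 + 0.123762) / 0.434491 = 0.051806
d₂ = d₁ − σ√T = 0.051806 − 0.434491 = -0.382684
e^{−rT} = 0.971056
N(−d₁) = 0.479342,  N(−d₂) = 0.649023
Put price V = K·e^{−rT}·N(−d₂) − S·N(−d₁) = 84.035943 − 57.760663 = 26.275280
Δ = −N(−d₁) = -0.479342

price = 26.275280
Δ = -0.479342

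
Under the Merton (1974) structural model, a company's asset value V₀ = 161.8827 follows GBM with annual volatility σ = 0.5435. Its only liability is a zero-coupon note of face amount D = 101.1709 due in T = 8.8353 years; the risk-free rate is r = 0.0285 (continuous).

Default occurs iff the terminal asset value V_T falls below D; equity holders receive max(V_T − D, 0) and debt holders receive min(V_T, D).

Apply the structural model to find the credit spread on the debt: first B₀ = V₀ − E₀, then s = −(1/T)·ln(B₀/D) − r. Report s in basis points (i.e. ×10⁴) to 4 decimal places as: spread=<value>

Work the structural quantities from V₀ = 161.8827 against face 101.1709:
d₁ = [ln(V₀/D) + (r + σ²/2)T] / (σ√T)
   = [ln(161.8827/101.1709) + (0.0285 + 0.5·0.5435²)·8.8353] / (0.5435·√8.8353)
   = [0.470061 + 1.556746] / 1.615512 = 1.254591
d₂ = d₁ − σ√T = 1.254591 − 1.615512 = -0.360921
N(d₁) = 0.895186,  N(d₂) = 0.359079,  e^(−rT) = 0.777395
E₀ = V₀·N(d₁) − D·e^(−rT)·N(d₂)
   = 161.8827·0.895186 − 101.1709·0.777395·0.359079 = 116.673675
B₀ = V₀ − E₀ = 161.8827 − 116.673675 = 45.209025
spread = −(1/T)·ln(B₀/D) − r = −(1/8.8353)·ln(45.209025/101.1709) − 0.0285 = 0.06267001
in basis points: 0.06267001 × 10⁴ = 626.7001 bp

spread=626.7001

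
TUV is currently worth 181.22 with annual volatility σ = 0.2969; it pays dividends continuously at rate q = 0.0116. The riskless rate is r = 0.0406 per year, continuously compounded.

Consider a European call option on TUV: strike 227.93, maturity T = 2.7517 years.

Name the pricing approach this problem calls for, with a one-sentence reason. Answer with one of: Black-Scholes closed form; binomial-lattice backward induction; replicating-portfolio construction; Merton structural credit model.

framework: Black-Scholes closed form

Key observation: everything needed for the exact continuous-time valuation of the European call on TUV (strike 227.93) is given, and no feature rules the closed form out.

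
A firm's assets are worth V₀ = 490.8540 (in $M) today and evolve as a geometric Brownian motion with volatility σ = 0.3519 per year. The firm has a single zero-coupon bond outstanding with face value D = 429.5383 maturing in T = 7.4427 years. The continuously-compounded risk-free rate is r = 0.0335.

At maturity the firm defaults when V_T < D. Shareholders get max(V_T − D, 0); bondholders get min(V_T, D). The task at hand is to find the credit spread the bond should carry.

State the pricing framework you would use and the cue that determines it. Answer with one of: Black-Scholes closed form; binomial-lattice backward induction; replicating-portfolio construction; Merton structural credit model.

Key observation: the asked-for credit quantity lives on the firm's capital structure — asset value, asset volatility, debt face 429.5383 — which is the structural model's domain.

framework: Merton structural credit model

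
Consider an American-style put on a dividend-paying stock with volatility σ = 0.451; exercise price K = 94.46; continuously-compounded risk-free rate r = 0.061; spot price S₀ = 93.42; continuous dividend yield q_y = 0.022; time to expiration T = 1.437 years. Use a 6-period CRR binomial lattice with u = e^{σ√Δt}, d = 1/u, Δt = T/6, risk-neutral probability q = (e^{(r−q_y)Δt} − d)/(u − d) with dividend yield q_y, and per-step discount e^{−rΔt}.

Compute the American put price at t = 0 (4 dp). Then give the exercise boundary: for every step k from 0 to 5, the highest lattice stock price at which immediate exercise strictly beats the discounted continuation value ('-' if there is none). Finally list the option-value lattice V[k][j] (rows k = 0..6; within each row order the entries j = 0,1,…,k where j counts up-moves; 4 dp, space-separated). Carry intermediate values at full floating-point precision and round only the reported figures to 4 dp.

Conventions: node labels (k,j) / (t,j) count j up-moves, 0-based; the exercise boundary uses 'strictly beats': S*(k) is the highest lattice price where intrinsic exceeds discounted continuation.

price = 17.3903
boundary = - - - 48.1810 60.0801 74.9178
tree:
17.3903
25.0899 9.1209
34.8804 14.6688 3.0548
46.2790 22.9267 5.6739 0.1515
55.8214 34.3799 10.5330 0.2879 0.0000
63.4740 46.2790 19.5422 0.5472 0.0000 0.0000
69.6109 55.8214 34.3799 1.0400 0.0000 0.0000 0.0000

Δt=0.23950  u=1.24697  d=0.80195  q=0.46613  discount=0.98550
step 6 (expiry): payoffs max(K−S,0) = 69.6109 55.8214 34.3799 1.0400 0.0000 0.0000 0.0000
step 5: (k=5,j=0): S=30.9860, K−S=63.4740, hold=62.2668 ⇒ V=63.4740 exercise | (k=5,j=1): S=48.1810, K−S=46.2790, hold=45.1622 ⇒ V=46.2790 exercise | (k=5,j=2): S=74.9178, K−S=19.5422, hold=18.5659 ⇒ V=19.5422 exercise | (k=5,j=3): S=116.4916, K−S=0.0000, hold=0.5472 ⇒ V=0.5472 continue | (k=5,j=4): S=181.1357, K−S=0.0000, hold=0.0000 ⇒ V=0.0000 continue | (k=5,j=5): S=281.6525, K−S=0.0000, hold=0.0000 ⇒ V=0.0000 continue  boundary S*=74.9178
step 4: (k=4,j=0): S=38.6386, K−S=55.8214, hold=54.6545 ⇒ V=55.8214 exercise | (k=4,j=1): S=60.0801, K−S=34.3799, hold=33.3257 ⇒ V=34.3799 exercise | (k=4,j=2): S=93.4200, K−S=1.0400, hold=10.5330 ⇒ V=10.5330 continue | (k=4,j=3): S=145.2611, K−S=0.0000, hold=0.2879 ⇒ V=0.2879 continue | (k=4,j=4): S=225.8701, K−S=0.0000, hold=0.0000 ⇒ V=0.0000 continue  boundary S*=60.0801
step 3: (k=3,j=0): S=48.1810, K−S=46.2790, hold=45.1622 ⇒ V=46.2790 exercise | (k=3,j=1): S=74.9178, K−S=19.5422, hold=22.9267 ⇒ V=22.9267 continue | (k=3,j=2): S=116.4916, K−S=0.0000, hold=5.6739 ⇒ V=5.6739 continue | (k=3,j=3): S=181.1357, K−S=0.0000, hold=0.1515 ⇒ V=0.1515 continue  boundary S*=48.1810
step 2: (k=2,j=0): S=60.0801, K−S=34.3799, hold=34.8804 ⇒ V=34.8804 continue | (k=2,j=1): S=93.4200, K−S=1.0400, hold=14.6688 ⇒ V=14.6688 continue | (k=2,j=2): S=145.2611, K−S=0.0000, hold=3.0548 ⇒ V=3.0548 continue  boundary S*=-
step 1: (k=1,j=0): S=74.9178, K−S=19.5422, hold=25.0899 ⇒ V=25.0899 continue | (k=1,j=1): S=116.4916, K−S=0.0000, hold=9.1209 ⇒ V=9.1209 continue  boundary S*=-
step 0: (k=0,j=0): S=93.4200, K−S=1.0400, hold=17.3903 ⇒ V=17.3903 continue  boundary S*=-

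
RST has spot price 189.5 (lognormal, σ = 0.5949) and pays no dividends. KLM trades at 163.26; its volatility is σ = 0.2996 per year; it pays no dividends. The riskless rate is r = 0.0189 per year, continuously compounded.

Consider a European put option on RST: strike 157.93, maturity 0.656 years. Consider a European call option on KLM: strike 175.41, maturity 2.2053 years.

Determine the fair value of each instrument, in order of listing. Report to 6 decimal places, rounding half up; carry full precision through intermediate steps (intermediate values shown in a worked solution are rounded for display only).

[RST put K=157.93]
σ√T = 0.5949·√0.656 = 0.481832
d₁ = (ln(S/K) + (r+σ²/2)T) / (σ√T) = (ln(189.5/157.93) + (0.0189+0.5949²/2)·0.656) / 0.481832 = (0.182237 + 0.128480) / 0.481832 = 0.644865
d₂ = d₁ − σ√T = 0.644865 − 0.481832 = 0.163033
e^{−rT} = 0.987678
N(−d₁) = 0.259507,  N(−d₂) = 0.435246
price = K·e^{−rT}·N(−d₂) − S·N(−d₁) = 67.891477 − 49.176650 = 18.714828
[KLM call K=175.41]
σ√T = 0.2996·√2.2053 = 0.444914
d₁ = (ln(S/K) + (r+σ²/2)T) / (σ√T) = (ln(163.26/175.41) + (0.0189+0.2996²/2)·2.2053) / 0.444914 = (-0.071782 + 0.140654) / 0.444914 = 0.154799
d₂ = d₁ − σ√T = 0.154799 − 0.444914 = -0.290115
e^{−rT} = 0.959177
N(d₁) = 0.561510,  N(d₂) = 0.385864
price = S·N(d₁) − K·e^{−rT}·N(d₂) = 91.672136 − 64.921335 = 26.750800

price(RST put K=157.93) = 18.714828
price(KLM call K=175.41) = 26.750800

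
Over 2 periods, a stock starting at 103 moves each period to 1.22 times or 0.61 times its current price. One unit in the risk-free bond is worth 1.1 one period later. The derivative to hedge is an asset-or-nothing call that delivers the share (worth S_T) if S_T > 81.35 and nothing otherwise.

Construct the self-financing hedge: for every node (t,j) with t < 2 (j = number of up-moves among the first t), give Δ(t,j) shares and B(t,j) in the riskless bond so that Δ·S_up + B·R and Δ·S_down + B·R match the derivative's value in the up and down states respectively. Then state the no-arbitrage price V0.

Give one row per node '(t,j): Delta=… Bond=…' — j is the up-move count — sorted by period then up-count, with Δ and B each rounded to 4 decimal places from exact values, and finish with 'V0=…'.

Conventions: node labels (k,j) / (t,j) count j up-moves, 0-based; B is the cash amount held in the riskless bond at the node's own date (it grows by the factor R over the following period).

(0,0): Delta=1.7818 Bond=-101.7742
(1,0): Delta=0.0000 Bond=0.0000
(1,1): Delta=2.0000 Bond=-139.3684
V0=81.7531

The replicating-portfolio and risk-neutral prices coincide; use p* = (1.1−0.61)/(1.22−0.61) = 0.8033 for the latter.
At maturity the claim pays: V(2,0)=0.0000, V(2,1)=0.0000, V(2,2)=153.3052
Node (1,0) S=62.8300: V=(p*·0.0000+(1−p*)·0.0000)/1.1=0.0000; Δ=(0.0000−0.0000)/(76.6526−38.3263)=0.0000; B=V−Δ·S=0.0000
Node (1,1) S=125.6600: V=(p*·153.3052+(1−p*)·0.0000)/1.1=111.9516; Δ=(153.3052−0.0000)/(153.3052−76.6526)=2.0000; B=V−Δ·S=-139.3684
Node (0,0) S=103.0000: V=(p*·111.9516+(1−p*)·0.0000)/1.1=81.7531; Δ=(111.9516−0.0000)/(125.6600−62.8300)=1.7818; B=V−Δ·S=-101.7742
Sanity check at the root: Δ(0,0)·S0 + B(0,0) reproduces V0 = 81.7531.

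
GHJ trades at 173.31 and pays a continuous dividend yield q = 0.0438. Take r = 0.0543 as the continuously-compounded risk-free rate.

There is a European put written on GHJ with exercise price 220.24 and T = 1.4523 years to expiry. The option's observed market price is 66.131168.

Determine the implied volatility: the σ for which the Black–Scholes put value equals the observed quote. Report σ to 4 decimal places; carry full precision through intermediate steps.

sigma = 0.4930

At σ = 0.4930 the Black–Scholes value reproduces the quote:
σ√T = 0.493·√1.4523 = 0.594121
d₁ = (ln(S/K) + (r−q+σ²/2)T) / (σ√T) = (ln(173.31/220.24) + (0.0543−0.0438+0.493²/2)·1.4523) / 0.594121 = (-0.239636 + 0.191739) / 0.594121 = -0.080618
d₂ = d₁ − σ√T = -0.080618 − 0.594121 = -0.674739
e^{−rT} = 0.924169
e^{−qT} = 0.938370
N(−d₁) = 0.532127,  N(−d₂) = 0.750079
V = K·e^{−rT}·N(−d₂) − S·e^{−qT}·N(−d₁) = 152.670429 − 86.539260 = 66.131168 (matching the quote); vega is positive throughout, so no other σ reproduces this price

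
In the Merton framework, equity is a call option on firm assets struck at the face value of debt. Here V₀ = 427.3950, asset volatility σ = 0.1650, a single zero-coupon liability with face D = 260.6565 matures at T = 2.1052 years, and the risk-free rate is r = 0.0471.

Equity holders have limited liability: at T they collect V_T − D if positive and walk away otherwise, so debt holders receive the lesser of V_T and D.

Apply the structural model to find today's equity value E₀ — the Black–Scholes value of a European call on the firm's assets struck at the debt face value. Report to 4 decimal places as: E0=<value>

E0=191.5051

Apply the equity-as-call identities (strike 260.6565, horizon 2.1052 years):
d₁ = [ln(V₀/D) + (r + σ²/2)T] / (σ√T)
   = [ln(427.3950/260.6565) + (0.0471 + 0.5·0.1650²)·2.1052] / (0.1650·√2.1052)
   = [0.494505 + 0.127812] / 0.239404 = 2.599448
d₂ = d₁ − σ√T = 2.599448 − 0.239404 = 2.360044
N(d₁) = 0.995331,  N(d₂) = 0.990864,  e^(−rT) = 0.905602
E₀ = V₀·N(d₁) − D·e^(−rT)·N(d₂)
   = 427.3950·0.995331 − 260.6565·0.905602·0.990864 = 191.505124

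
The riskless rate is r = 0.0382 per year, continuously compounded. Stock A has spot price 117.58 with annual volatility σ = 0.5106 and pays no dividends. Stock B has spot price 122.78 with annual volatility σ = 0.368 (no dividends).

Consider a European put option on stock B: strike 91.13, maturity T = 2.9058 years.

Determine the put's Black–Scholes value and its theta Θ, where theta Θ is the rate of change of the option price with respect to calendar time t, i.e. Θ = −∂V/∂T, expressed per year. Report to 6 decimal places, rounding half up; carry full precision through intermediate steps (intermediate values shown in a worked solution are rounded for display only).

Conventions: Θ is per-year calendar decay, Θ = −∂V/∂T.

price = 9.458267
Θ = -2.171510

σ√T = 0.368·√2.9058 = 0.627308
d₁ = (ln(S/K) + (r+σ²/2)T) / (σ√T) = (ln(122.78/91.13) + (0.0382+0.368²/2)·2.9058) / 0.627308 = (0.298107 + 0.307759) / 0.627308 = 0.965820
d₂ = d₁ − σ√T = 0.965820 − 0.627308 = 0.338512
e^{−rT} = 0.894937
N(−d₁) = 0.167067,  N(−d₂) = 0.367489
Put price V = K·e^{−rT}·N(−d₂) − S·N(−d₁) = 29.970781 − 20.512514 = 9.458267
φ(d₁) = (1/√(2π))·e^{−d₁²/2} = 0.250238
Θ = −S·φ(d₁)·σ/(2√T) + r·K·e^{−rT}·N(−d₂) = −3.316394 + 1.144884 = -2.171510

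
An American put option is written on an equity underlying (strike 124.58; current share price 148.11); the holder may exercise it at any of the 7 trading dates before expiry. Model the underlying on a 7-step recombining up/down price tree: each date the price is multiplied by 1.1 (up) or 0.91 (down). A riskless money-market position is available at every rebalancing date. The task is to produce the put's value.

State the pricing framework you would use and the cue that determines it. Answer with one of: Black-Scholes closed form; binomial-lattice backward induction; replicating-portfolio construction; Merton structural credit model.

Key observation: the defining feature is the embedded early-exercise option across 7 discrete dates on the spot-148.11 tree; pricing the strike-124.58 put means working backward with an exercise test at every node.

framework: binomial-lattice backward induction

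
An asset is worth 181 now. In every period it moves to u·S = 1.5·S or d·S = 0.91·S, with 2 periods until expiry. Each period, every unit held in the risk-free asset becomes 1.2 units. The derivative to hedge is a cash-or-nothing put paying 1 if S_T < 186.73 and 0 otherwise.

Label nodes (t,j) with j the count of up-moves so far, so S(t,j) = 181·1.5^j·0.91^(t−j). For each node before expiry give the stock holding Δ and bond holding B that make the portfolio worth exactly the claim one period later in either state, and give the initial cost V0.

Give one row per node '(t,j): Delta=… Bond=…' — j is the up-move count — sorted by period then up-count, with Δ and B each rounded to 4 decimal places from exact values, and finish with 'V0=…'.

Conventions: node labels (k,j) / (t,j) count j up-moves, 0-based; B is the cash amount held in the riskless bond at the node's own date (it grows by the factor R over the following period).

(0,0): Delta=-0.0040 Bond=0.8977
(1,0): Delta=-0.0103 Bond=2.1186
(1,1): Delta=0.0000 Bond=0.0000
V0=0.1795

Under the risk-neutral measure, an up-move has probability p* = (R−d)/(u−d) = 0.4915 and values discount at R = 1.2.
Payoffs at expiry: V(2,0)=1.0000, V(2,1)=0.0000, V(2,2)=0.0000
(1,0): S=164.7100. Δ = (V_up−V_dn)/(S_up−S_dn) = (0.0000−1.0000)/(247.0650−149.8861) = -0.0103. V = [p*·0.0000 + (1−p*)·1.0000]/1.2 = 0.4237. B = V − Δ·S = 2.1186.
(1,1): S=271.5000. Δ = (V_up−V_dn)/(S_up−S_dn) = (0.0000−0.0000)/(407.2500−247.0650) = 0.0000. V = [p*·0.0000 + (1−p*)·0.0000]/1.2 = 0.0000. B = V − Δ·S = 0.0000.
(0,0): S=181.0000. Δ = (V_up−V_dn)/(S_up−S_dn) = (0.0000−0.4237)/(271.5000−164.7100) = -0.0040. V = [p*·0.0000 + (1−p*)·0.4237]/1.2 = 0.1795. B = V − Δ·S = 0.8977.
Sanity check at the root: Δ(0,0)·S0 + B(0,0) reproduces V0 = 0.1795.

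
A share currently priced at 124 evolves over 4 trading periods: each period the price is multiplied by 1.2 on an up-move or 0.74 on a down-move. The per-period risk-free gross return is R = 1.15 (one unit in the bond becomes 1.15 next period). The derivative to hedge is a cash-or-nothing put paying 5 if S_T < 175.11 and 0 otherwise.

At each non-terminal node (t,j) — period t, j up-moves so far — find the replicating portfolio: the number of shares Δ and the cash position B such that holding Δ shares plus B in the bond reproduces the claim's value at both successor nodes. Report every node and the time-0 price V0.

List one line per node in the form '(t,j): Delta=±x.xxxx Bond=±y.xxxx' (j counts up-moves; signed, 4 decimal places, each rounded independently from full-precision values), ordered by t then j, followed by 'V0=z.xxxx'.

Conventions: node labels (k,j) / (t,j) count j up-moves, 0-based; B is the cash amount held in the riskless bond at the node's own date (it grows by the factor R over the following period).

Arbitrage-free pricing uses the up-move probability p* = (R−d)/(u−d) = 0.8913, discounting each step at R = 1.15.
Terminal payoffs: V(4,0)=5.0000, V(4,1)=5.0000, V(4,2)=5.0000, V(4,3)=5.0000, V(4,4)=0.0000
(3,0): S=50.2478. Δ = (V_up−V_dn)/(S_up−S_dn) = (5.0000−5.0000)/(60.2973−37.1834) = 0.0000. V = [p*·5.0000 + (1−p*)·5.0000]/1.15 = 4.3478. B = V − Δ·S = 4.3478.
(3,1): S=81.4829. Δ = (V_up−V_dn)/(S_up−S_dn) = (5.0000−5.0000)/(97.7795−60.2973) = 0.0000. V = [p*·5.0000 + (1−p*)·5.0000]/1.15 = 4.3478. B = V − Δ·S = 4.3478.
(3,2): S=132.1344. Δ = (V_up−V_dn)/(S_up−S_dn) = (5.0000−5.0000)/(158.5613−97.7795) = 0.0000. V = [p*·5.0000 + (1−p*)·5.0000]/1.15 = 4.3478. B = V − Δ·S = 4.3478.
(3,3): S=214.2720. Δ = (V_up−V_dn)/(S_up−S_dn) = (0.0000−5.0000)/(257.1264−158.5613) = -0.0507. V = [p*·0.0000 + (1−p*)·5.0000]/1.15 = 0.4726. B = V − Δ·S = 11.3422.
(2,0): S=67.9024. Δ = (V_up−V_dn)/(S_up−S_dn) = (4.3478−4.3478)/(81.4829−50.2478) = 0.0000. V = [p*·4.3478 + (1−p*)·4.3478]/1.15 = 3.7807. B = V − Δ·S = 3.7807.
(2,1): S=110.1120. Δ = (V_up−V_dn)/(S_up−S_dn) = (4.3478−4.3478)/(132.1344−81.4829) = 0.0000. V = [p*·4.3478 + (1−p*)·4.3478]/1.15 = 3.7807. B = V − Δ·S = 3.7807.
(2,2): S=178.5600. Δ = (V_up−V_dn)/(S_up−S_dn) = (0.4726−4.3478)/(214.2720−132.1344) = -0.0472. V = [p*·0.4726 + (1−p*)·4.3478]/1.15 = 0.7772. B = V − Δ·S = 9.2017.
(1,0): S=91.7600. Δ = (V_up−V_dn)/(S_up−S_dn) = (3.7807−3.7807)/(110.1120−67.9024) = 0.0000. V = [p*·3.7807 + (1−p*)·3.7807]/1.15 = 3.2876. B = V − Δ·S = 3.2876.
(1,1): S=148.8000. Δ = (V_up−V_dn)/(S_up−S_dn) = (0.7772−3.7807)/(178.5600−110.1120) = -0.0439. V = [p*·0.7772 + (1−p*)·3.7807]/1.15 = 0.9597. B = V − Δ·S = 7.4891.
(0,0): S=124.0000. Δ = (V_up−V_dn)/(S_up−S_dn) = (0.9597−3.2876)/(148.8000−91.7600) = -0.0408. V = [p*·0.9597 + (1−p*)·3.2876]/1.15 = 1.0546. B = V − Δ·S = 6.1151.
Sanity check at the root: Δ(0,0)·S0 + B(0,0) reproduces V0 = 1.0546.

(0,0): Delta=-0.0408 Bond=6.1151
(1,0): Delta=0.0000 Bond=3.2876
(1,1): Delta=-0.0439 Bond=7.4891
(2,0): Delta=0.0000 Bond=3.7807
(2,1): Delta=0.0000 Bond=3.7807
(2,2): Delta=-0.0472 Bond=9.2017
(3,0): Delta=0.0000 Bond=4.3478
(3,1): Delta=0.0000 Bond=4.3478
(3,2): Delta=0.0000 Bond=4.3478
(3,3): Delta=-0.0507 Bond=11.3422
V0=1.0546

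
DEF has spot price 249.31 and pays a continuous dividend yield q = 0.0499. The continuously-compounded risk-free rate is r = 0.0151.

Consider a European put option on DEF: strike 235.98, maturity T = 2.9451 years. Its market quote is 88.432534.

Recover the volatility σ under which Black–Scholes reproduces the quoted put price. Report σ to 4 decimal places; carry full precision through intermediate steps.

At σ = 0.5728 the Black–Scholes value reproduces the quote:
σ√T = 0.5728·√2.9451 = 0.982999
d₁ = (ln(S/K) + (r−q+σ²/2)T) / (σ√T) = (ln(249.31/235.98) + (0.0151−0.0499+0.5728²/2)·2.9451) / 0.982999 = (0.054950 + 0.380654) / 0.982999 = 0.443138
d₂ = d₁ − σ√T = 0.443138 − 0.982999 = -0.539861
e^{−rT} = 0.956503
e^{−qT} = 0.863328
N(−d₁) = 0.328833,  N(−d₂) = 0.705354
V = K·e^{−rT}·N(−d₂) − S·e^{−qT}·N(−d₁) = 159.209346 − 70.776812 = 88.432534 (matching the quote); vega is positive throughout, so no other σ reproduces this price

sigma = 0.5728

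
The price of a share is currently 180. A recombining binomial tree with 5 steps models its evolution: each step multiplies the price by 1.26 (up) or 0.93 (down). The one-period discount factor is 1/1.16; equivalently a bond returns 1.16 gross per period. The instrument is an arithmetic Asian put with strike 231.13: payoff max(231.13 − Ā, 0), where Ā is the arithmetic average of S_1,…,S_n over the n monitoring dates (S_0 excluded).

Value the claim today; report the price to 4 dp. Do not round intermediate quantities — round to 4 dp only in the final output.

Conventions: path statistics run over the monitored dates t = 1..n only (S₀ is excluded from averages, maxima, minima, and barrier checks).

price = 2.6287

With p* = (R−d)/(u−d) = 0.6970, sum probability × payoff across the paths and divide by R^5.
Enumerate all 2^5 = 32 price paths (U = up ×1.26, D = down ×0.93); each path with k up-moves has probability p*^k·(1−p*)^(5−k).
DDDDD: Ā=145.5479, payoff=85.5821, prob=0.002555
UDDDD: Ā=197.1939, payoff=33.9361, prob=0.005877
DUDDD: Ā=185.3139, payoff=45.8161, prob=0.005877
UUDDD: Ā=251.0705, payoff=0.0000, prob=0.013517
DDUDD: Ā=174.2655, payoff=56.8645, prob=0.005877
UDUDD: Ā=236.1017, payoff=0.0000, prob=0.013517
DUUDD: Ā=224.2217, payoff=6.9083, prob=0.013517
UUUDD: Ā=303.7842, payoff=0.0000, prob=0.031090
DDDUD: Ā=163.9905, payoff=67.1395, prob=0.005877
UDDUD: Ā=222.1807, payoff=8.9493, prob=0.013517
DUDUD: Ā=210.3007, payoff=20.8293, prob=0.013517
UUDUD: Ā=284.9235, payoff=0.0000, prob=0.031090
DDUUD: Ā=199.2523, payoff=31.8777, prob=0.013517
UDUUD: Ā=269.9547, payoff=0.0000, prob=0.031090
DUUUD: Ā=258.0747, payoff=0.0000, prob=0.031090
UUUUD: Ā=349.6497, payoff=0.0000, prob=0.071506
DDDDU: Ā=154.4348, payoff=76.6952, prob=0.005877
UDDDU: Ā=209.2342, payoff=21.8958, prob=0.013517
DUDDU: Ā=197.3542, payoff=33.7758, prob=0.013517
UUDDU: Ā=267.3831, payoff=0.0000, prob=0.031090
DDUDU: Ā=186.3058, payoff=44.8242, prob=0.013517
UDUDU: Ā=252.4143, payoff=0.0000, prob=0.031090
DUUDU: Ā=240.5343, payoff=0.0000, prob=0.031090
UUUDU: Ā=325.8852, payoff=0.0000, prob=0.071506
DDDUU: Ā=176.0308, payoff=55.0992, prob=0.013517
UDDUU: Ā=238.4933, payoff=0.0000, prob=0.031090
DUDUU: Ā=226.6133, payoff=4.5167, prob=0.031090
UUDUU: Ā=307.0245, payoff=0.0000, prob=0.071506
DDUUU: Ā=215.5649, payoff=15.5651, prob=0.031090
UDUUU: Ā=292.0557, payoff=0.0000, prob=0.071506
DUUUU: Ā=280.1757, payoff=0.0000, prob=0.071506
UUUUU: Ā=379.5929, payoff=0.0000, prob=0.164463
Price = Σ prob·payoff / R^5 = 5.521240 / 2.100342 = 2.6287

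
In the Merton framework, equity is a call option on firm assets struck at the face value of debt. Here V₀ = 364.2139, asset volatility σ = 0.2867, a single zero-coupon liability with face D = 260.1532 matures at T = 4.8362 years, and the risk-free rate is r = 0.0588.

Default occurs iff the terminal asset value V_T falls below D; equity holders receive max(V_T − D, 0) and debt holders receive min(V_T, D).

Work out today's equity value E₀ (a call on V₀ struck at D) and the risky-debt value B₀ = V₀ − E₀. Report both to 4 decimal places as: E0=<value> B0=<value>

Apply the equity-as-call identities (strike 260.1532, horizon 4.8362 years):
d₁ = [ln(V₀/D) + (r + σ²/2)T] / (σ√T)
   = [ln(364.2139/260.1532) + (0.0588 + 0.5·0.2867²)·4.8362] / (0.2867·√4.8362)
   = [0.336471 + 0.483129] / 0.630492 = 1.299936
d₂ = d₁ − σ√T = 1.299936 − 0.630492 = 0.669443
N(d₁) = 0.903188,  N(d₂) = 0.748394,  e^(−rT) = 0.752489
E₀ = V₀·N(d₁) − D·e^(−rT)·N(d₂)
   = 364.2139·0.903188 − 260.1532·0.752489·0.748394 = 182.446402
B₀ = V₀ − E₀ = 364.2139 − 182.446402 = 181.767498

E0=182.4464 B0=181.7675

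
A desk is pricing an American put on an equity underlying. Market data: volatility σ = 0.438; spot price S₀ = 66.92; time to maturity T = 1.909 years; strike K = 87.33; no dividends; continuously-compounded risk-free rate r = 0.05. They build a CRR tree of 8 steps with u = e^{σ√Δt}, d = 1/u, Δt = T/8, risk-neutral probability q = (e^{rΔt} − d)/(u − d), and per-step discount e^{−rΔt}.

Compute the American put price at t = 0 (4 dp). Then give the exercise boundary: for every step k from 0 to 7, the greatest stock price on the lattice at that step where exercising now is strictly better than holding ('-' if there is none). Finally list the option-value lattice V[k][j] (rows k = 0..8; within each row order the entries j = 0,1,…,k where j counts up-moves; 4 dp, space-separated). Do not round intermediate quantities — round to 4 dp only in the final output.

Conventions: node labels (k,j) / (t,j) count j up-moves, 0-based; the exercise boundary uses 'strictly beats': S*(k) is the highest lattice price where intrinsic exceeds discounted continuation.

params: Δt=0.23863 u=1.23857 d=0.80738 q=0.47455 e^(-rΔt)=0.98814
t_8 payoffs: 75.2468 68.7935 58.8939 43.7073 20.4100 0.0000 0.0000 0.0000 0.0000
t_7: node(7,0) S=14.9660 payoff=72.3640 vs cont=71.3283 → 72.3640 [stop]  node(7,1) S=22.9588 payoff=64.3712 vs cont=63.3355 → 64.3712 [stop]  node(7,2) S=35.2202 payoff=52.1098 vs cont=51.0741 → 52.1098 [stop]  node(7,3) S=54.0299 payoff=33.3001 vs cont=32.2643 → 33.3001 [stop]  node(7,4) S=82.8853 payoff=4.4447 vs cont=10.5973 → 10.5973 [wait]  node(7,5) S=127.1512 payoff=0.0000 vs cont=0.0000 → 0.0000 [wait]  node(7,6) S=195.0579 payoff=0.0000 vs cont=0.0000 → 0.0000 [wait]  node(7,7) S=299.2311 payoff=0.0000 vs cont=0.0000 → 0.0000 [wait]  ⇒ S*(7)=54.0299
t_6: node(6,0) S=18.5365 payoff=68.7935 vs cont=67.7578 → 68.7935 [stop]  node(6,1) S=28.4361 payoff=58.8939 vs cont=57.8582 → 58.8939 [stop]  node(6,2) S=43.6227 payoff=43.7073 vs cont=42.6715 → 43.7073 [stop]  node(6,3) S=66.9200 payoff=20.4100 vs cont=22.2593 → 22.2593 [wait]  node(6,4) S=102.6595 payoff=0.0000 vs cont=5.5023 → 5.5023 [wait]  node(6,5) S=157.4860 payoff=0.0000 vs cont=0.0000 → 0.0000 [wait]  node(6,6) S=241.5935 payoff=0.0000 vs cont=0.0000 → 0.0000 [wait]  ⇒ S*(6)=43.6227
t_5: node(5,0) S=22.9588 payoff=64.3712 vs cont=63.3355 → 64.3712 [stop]  node(5,1) S=35.2202 payoff=52.1098 vs cont=51.0741 → 52.1098 [stop]  node(5,2) S=54.0299 payoff=33.3001 vs cont=33.1315 → 33.3001 [stop]  node(5,3) S=82.8853 payoff=4.4447 vs cont=14.1376 → 14.1376 [wait]  node(5,4) S=127.1512 payoff=0.0000 vs cont=2.8569 → 2.8569 [wait]  node(5,5) S=195.0579 payoff=0.0000 vs cont=0.0000 → 0.0000 [wait]  ⇒ S*(5)=54.0299
t_4: node(4,0) S=28.4361 payoff=58.8939 vs cont=57.8582 → 58.8939 [stop]  node(4,1) S=43.6227 payoff=43.7073 vs cont=42.6715 → 43.7073 [stop]  node(4,2) S=66.9200 payoff=20.4100 vs cont=23.9194 → 23.9194 [wait]  node(4,3) S=102.6595 payoff=0.0000 vs cont=8.6802 → 8.6802 [wait]  node(4,4) S=157.4860 payoff=0.0000 vs cont=1.4834 → 1.4834 [wait]  ⇒ S*(4)=43.6227
t_3: node(3,0) S=35.2202 payoff=52.1098 vs cont=51.0741 → 52.1098 [stop]  node(3,1) S=54.0299 payoff=33.3001 vs cont=33.9100 → 33.9100 [wait]  node(3,2) S=82.8853 payoff=4.4447 vs cont=16.4897 → 16.4897 [wait]  node(3,3) S=127.1512 payoff=0.0000 vs cont=5.2025 → 5.2025 [wait]  ⇒ S*(3)=35.2202
t_2: node(2,0) S=43.6227 payoff=43.7073 vs cont=42.9575 → 43.7073 [stop]  node(2,1) S=66.9200 payoff=20.4100 vs cont=25.3391 → 25.3391 [wait]  node(2,2) S=102.6595 payoff=0.0000 vs cont=11.0013 → 11.0013 [wait]  ⇒ S*(2)=43.6227
t_1: node(1,0) S=54.0299 payoff=33.3001 vs cont=34.5756 → 34.5756 [wait]  node(1,1) S=82.8853 payoff=4.4447 vs cont=18.3153 → 18.3153 [wait]  ⇒ S*(1)=-
t_0: node(0,0) S=66.9200 payoff=20.4100 vs cont=26.5407 → 26.5407 [wait]  ⇒ S*(0)=-

price = 26.5407
boundary = - - 43.6227 35.2202 43.6227 54.0299 43.6227 54.0299
tree:
26.5407
34.5756 18.3153
43.7073 25.3391 11.0013
52.1098 33.9100 16.4897 5.2025
58.8939 43.7073 23.9194 8.6802 1.4834
64.3712 52.1098 33.3001 14.1376 2.8569 0.0000
68.7935 58.8939 43.7073 22.2593 5.5023 0.0000 0.0000
72.3640 64.3712 52.1098 33.3001 10.5973 0.0000 0.0000 0.0000
75.2468 68.7935 58.8939 43.7073 20.4100 0.0000 0.0000 0.0000 0.0000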